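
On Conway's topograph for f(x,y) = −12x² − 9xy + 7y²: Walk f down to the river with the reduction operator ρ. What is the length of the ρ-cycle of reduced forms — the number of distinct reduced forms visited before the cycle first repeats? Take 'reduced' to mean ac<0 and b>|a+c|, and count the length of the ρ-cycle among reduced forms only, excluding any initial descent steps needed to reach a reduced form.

D = 417, ⌊√D⌋ = 20
descent: ρ → (7,9,-12)  [lands on river]
river: ρ → (-12,15,4)
river: ρ → (4,17,-8)
river: ρ → (-8,15,6)
river: ρ → (6,9,-14)
river: ρ → (-14,19,1)
river: ρ → (1,19,-14)
river: ρ → (-14,9,6)
river: ρ → (6,15,-8)
river: ρ → (-8,17,4)
river: ρ → (4,15,-12)
river: ρ → (-12,9,7)
river: ρ → (7,19,-2)
river: ρ → (-2,17,16)
river: ρ → (16,15,-3)
river: ρ → (-3,15,16)
river: ρ → (16,17,-2)
river: ρ → (-2,19,7)
ρ-cycle length = 18 (tail of 1 descent step not counted)

18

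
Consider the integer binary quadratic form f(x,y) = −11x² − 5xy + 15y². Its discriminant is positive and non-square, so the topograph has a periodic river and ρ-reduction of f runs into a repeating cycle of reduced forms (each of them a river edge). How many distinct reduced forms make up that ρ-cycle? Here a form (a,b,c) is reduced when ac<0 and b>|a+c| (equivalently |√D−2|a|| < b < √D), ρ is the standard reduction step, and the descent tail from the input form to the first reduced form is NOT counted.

D = 685, ⌊√D⌋ = 26
descent: ρ → (15,5,-11)  [lands on river]
river: ρ → (-11,17,9)
river: ρ → (9,19,-9)
river: ρ → (-9,17,11)
river: ρ → (11,5,-15)
river: ρ → (-15,25,1)
river: ρ → (1,25,-15)
river: ρ → (-15,5,11)
river: ρ → (11,17,-9)
river: ρ → (-9,19,9)
river: ρ → (9,17,-11)
river: ρ → (-11,5,15)
river: ρ → (15,25,-1)
river: ρ → (-1,25,15)
ρ-cycle length = 14 (tail of 1 descent step not counted)

14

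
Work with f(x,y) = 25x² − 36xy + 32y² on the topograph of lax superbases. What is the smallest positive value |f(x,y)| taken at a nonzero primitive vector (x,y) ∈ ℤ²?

translate: b→14 (≡-36 mod 50), so (25,-36,32)→(25,14,21)
flip: (25,14,21)→(21,-14,25)
reduced (well bottom): (21,-14,25) with a≤c, −a<b≤a
well minimum = a = 21

21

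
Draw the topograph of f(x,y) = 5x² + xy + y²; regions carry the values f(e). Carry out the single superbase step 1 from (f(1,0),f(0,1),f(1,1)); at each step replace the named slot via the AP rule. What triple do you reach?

start (5,1,7) = (f(1,0),f(0,1),f(1,1))
replace slot 1: 2·(1+7) − 5 = 11 → (11,1,7)

11,1,7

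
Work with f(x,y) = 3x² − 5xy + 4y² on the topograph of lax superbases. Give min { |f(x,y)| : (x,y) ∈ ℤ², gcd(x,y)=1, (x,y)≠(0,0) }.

translate: b→1 (≡-5 mod 6), so (3,-5,4)→(3,1,2)
flip: (3,1,2)→(2,-1,3)
reduced (well bottom): (2,-1,3) with a≤c, −a<b≤a
well minimum = a = 2

2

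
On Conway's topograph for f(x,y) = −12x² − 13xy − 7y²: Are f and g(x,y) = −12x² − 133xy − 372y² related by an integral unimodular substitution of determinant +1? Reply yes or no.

D₁ = -167, D₂ = -167
f is negative-definite; reduce −f:
−f: translate: b→-11 (≡13 mod 24), so (12,13,7)→(12,-11,6)
−f: flip: (12,-11,6)→(6,11,12)
−f: translate: b→-1 (≡11 mod 12), so (6,11,12)→(6,-1,7)
−f: reduced (well bottom): (6,-1,7) with a≤c, −a<b≤a
flip sign back: reduced form of f is (-6,1,-7)
g is negative-definite; reduce −g:
−g: translate: b→-11 (≡133 mod 24), so (12,133,372)→(12,-11,6)
−g: flip: (12,-11,6)→(6,11,12)
−g: translate: b→-1 (≡11 mod 12), so (6,11,12)→(6,-1,7)
−g: reduced (well bottom): (6,-1,7) with a≤c, −a<b≤a
flip sign back: reduced form of g is (-6,1,-7)
reduced forms (-6, 1, -7) vs (-6, 1, -7) ⇒ equivalent

yes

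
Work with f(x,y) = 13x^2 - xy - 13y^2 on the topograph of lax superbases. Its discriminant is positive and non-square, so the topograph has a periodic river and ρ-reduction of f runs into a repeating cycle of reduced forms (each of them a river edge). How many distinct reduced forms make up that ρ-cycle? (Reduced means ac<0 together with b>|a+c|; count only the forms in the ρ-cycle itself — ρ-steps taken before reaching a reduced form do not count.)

D = 677, ⌊√D⌋ = 26
descent: ρ → (-13,1,13)  [lands on river]
river: ρ → (13,25,-1)
river: ρ → (-1,25,13)
river: ρ → (13,1,-13)
river: ρ → (-13,25,1)
river: ρ → (1,25,-13)
ρ-cycle length = 6 (tail of 1 descent step not counted)

6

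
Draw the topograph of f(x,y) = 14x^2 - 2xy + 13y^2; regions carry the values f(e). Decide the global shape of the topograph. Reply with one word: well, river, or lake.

D = b²−4ac = (-2)² − 4·14·13 = -724
D < 0 ⇒ definite ⇒ every region one sign ⇒ single well

well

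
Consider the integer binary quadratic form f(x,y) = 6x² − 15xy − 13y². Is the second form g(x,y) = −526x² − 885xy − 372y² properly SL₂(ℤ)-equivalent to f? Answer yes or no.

D₁ = 537, D₂ = 537
river cycle of f (length 16): (-13, 15, 6), (6, 21, -4), (-4, 19, 11), (11, 3, -12), (-12, 21, 2), (2, 23, -1), (-1, 23, 2), (2, 21, -12), (-12, 3, 11), (11, 19, -4), … (6 more)
river cycle of g (length 16): (-13, 15, 6), (6, 21, -4), (-4, 19, 11), (11, 3, -12), (-12, 21, 2), (2, 23, -1), (-1, 23, 2), (2, 21, -12), (-12, 3, 11), (11, 19, -4), … (6 more)
cycles coincide ⇒ equivalent

yes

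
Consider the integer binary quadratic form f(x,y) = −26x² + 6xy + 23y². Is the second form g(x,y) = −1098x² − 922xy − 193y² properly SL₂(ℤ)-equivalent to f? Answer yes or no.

D₁ = 2428, D₂ = 2428
river cycle of f (length 24): (23, 40, -9), (-9, 32, 39), (39, 46, -2), (-2, 46, 39), (39, 32, -9), (-9, 40, 23), (23, 6, -26), (-26, 46, 3), (3, 44, -41), (-41, 38, 6), … (14 more)
river cycle of g (length 24): (-26, 6, 23), (23, 40, -9), (-9, 32, 39), (39, 46, -2), (-2, 46, 39), (39, 32, -9), (-9, 40, 23), (23, 6, -26), (-26, 46, 3), (3, 44, -41), … (14 more)
cycles coincide ⇒ equivalent

yes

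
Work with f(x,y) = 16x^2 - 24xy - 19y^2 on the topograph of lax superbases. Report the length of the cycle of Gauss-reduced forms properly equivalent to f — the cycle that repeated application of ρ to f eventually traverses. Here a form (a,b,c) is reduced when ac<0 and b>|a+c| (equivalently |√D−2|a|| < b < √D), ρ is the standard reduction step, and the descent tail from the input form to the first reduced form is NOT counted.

D = 1792, ⌊√D⌋ = 42
descent: ρ → (-19,24,16)  [lands on river]
river: ρ → (16,40,-3)
river: ρ → (-3,38,29)
river: ρ → (29,20,-12)
river: ρ → (-12,28,21)
river: ρ → (21,14,-19)
ρ-cycle length = 6 (tail of 1 descent step not counted)

6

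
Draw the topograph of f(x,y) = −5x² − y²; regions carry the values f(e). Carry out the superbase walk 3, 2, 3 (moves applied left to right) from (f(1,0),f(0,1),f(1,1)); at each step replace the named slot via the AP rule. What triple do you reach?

start (-5,-1,-6) = (f(1,0),f(0,1),f(1,1))
replace slot 3: 2·((-5)+(-1)) − (-6) = -6 → (-5,-1,-6)
replace slot 2: 2·((-5)+(-6)) − (-1) = -21 → (-5,-21,-6)
replace slot 3: 2·((-5)+(-21)) − (-6) = -46 → (-5,-21,-46)

-5,-21,-46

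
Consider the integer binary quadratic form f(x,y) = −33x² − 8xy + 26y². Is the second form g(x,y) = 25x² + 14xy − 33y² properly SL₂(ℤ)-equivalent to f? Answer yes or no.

D₁ = 3496, D₂ = 3496
river cycle of f (length 8): (26, 8, -33), (-33, 58, 1), (1, 58, -33), (-33, 8, 26), (26, 44, -15), (-15, 46, 23), (23, 46, -15), (-15, 44, 26)
river cycle of g (length 8): (-33, 52, 6), (6, 56, -15), (-15, 34, 39), (39, 44, -10), (-10, 56, 9), (9, 52, -22), (-22, 36, 25), (25, 14, -33)
cycles differ ⇒ inequivalent

no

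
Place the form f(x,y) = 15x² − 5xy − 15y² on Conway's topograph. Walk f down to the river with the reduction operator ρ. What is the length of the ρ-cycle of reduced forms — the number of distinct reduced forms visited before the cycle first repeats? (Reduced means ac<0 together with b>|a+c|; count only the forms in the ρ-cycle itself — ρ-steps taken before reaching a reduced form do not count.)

D = 925, ⌊√D⌋ = 30
descent: ρ → (-15,5,15)  [lands on river]
river: ρ → (15,25,-5)
river: ρ → (-5,25,15)
river: ρ → (15,5,-15)
river: ρ → (-15,25,5)
river: ρ → (5,25,-15)
ρ-cycle length = 6 (tail of 1 descent step not counted)

6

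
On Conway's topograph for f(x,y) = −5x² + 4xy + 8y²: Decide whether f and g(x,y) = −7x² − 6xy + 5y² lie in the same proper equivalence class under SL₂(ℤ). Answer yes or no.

D₁ = 176, D₂ = 176
river cycle of f (length 8): (8, 12, -1), (-1, 12, 8), (8, 4, -5), (-5, 6, 7), (7, 8, -4), (-4, 8, 7), (7, 6, -5), (-5, 4, 8)
river cycle of g (length 8): (5, 6, -7), (-7, 8, 4), (4, 8, -7), (-7, 6, 5), (5, 4, -8), (-8, 12, 1), (1, 12, -8), (-8, 4, 5)
cycles differ ⇒ inequivalent

no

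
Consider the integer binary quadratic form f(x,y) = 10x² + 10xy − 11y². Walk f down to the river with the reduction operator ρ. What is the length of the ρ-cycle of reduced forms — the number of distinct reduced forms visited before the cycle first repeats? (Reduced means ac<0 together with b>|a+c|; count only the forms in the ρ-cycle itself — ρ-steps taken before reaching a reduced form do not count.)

D = 540, ⌊√D⌋ = 23
river: ρ → (-11,12,9)
river: ρ → (9,6,-14)
river: ρ → (-14,22,1)
river: ρ → (1,22,-14)
river: ρ → (-14,6,9)
river: ρ → (9,12,-11)
river: ρ → (-11,10,10)
river: ρ → (10,10,-11)
ρ-cycle length = 8 (tail of 0 descent steps not counted)

8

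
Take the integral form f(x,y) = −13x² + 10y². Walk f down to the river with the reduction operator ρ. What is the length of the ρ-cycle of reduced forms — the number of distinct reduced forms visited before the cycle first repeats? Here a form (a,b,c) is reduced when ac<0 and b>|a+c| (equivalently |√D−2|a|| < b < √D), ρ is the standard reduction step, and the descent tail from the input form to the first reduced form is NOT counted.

D = 520, ⌊√D⌋ = 22
descent: ρ → (10,20,-3)  [lands on river]
river: ρ → (-3,22,3)
river: ρ → (3,20,-10)
river: ρ → (-10,20,3)
river: ρ → (3,22,-3)
river: ρ → (-3,20,10)
ρ-cycle length = 6 (tail of 1 descent step not counted)

6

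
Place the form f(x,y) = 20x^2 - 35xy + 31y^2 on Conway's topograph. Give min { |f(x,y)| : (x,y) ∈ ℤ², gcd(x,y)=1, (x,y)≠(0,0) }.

translate: b→5 (≡-35 mod 40), so (20,-35,31)→(20,5,16)
flip: (20,5,16)→(16,-5,20)
reduced (well bottom): (16,-5,20) with a≤c, −a<b≤a
well minimum = a = 16

16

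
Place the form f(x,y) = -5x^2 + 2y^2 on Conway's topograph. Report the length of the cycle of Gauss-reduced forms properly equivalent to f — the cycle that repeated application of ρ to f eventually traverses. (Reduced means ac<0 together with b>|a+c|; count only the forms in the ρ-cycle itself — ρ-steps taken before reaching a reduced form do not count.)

D = 40, ⌊√D⌋ = 6
descent: ρ → (2,4,-3)  [lands on river]
river: ρ → (-3,2,3)
river: ρ → (3,4,-2)
river: ρ → (-2,4,3)
river: ρ → (3,2,-3)
river: ρ → (-3,4,2)
ρ-cycle length = 6 (tail of 1 descent step not counted)

6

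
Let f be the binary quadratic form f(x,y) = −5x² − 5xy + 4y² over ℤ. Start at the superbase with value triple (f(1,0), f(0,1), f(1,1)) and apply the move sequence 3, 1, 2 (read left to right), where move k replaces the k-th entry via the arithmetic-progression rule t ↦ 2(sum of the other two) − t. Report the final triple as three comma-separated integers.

start (-5,4,-6) = (f(1,0),f(0,1),f(1,1))
replace slot 3: 2·((-5)+4) − (-6) = 4 → (-5,4,4)
replace slot 1: 2·(4+4) − (-5) = 21 → (21,4,4)
replace slot 2: 2·(21+4) − 4 = 46 → (21,46,4)

21,46,4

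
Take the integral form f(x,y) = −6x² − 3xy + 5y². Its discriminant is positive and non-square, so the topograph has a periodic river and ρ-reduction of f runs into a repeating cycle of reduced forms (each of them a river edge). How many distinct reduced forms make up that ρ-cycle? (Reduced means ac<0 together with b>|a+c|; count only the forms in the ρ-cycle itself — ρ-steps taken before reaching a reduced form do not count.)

D = 129, ⌊√D⌋ = 11
descent: ρ → (5,3,-6)  [lands on river]
river: ρ → (-6,9,2)
river: ρ → (2,11,-1)
river: ρ → (-1,11,2)
river: ρ → (2,9,-6)
river: ρ → (-6,3,5)
river: ρ → (5,7,-4)
river: ρ → (-4,9,3)
river: ρ → (3,9,-4)
river: ρ → (-4,7,5)
ρ-cycle length = 10 (tail of 1 descent step not counted)

10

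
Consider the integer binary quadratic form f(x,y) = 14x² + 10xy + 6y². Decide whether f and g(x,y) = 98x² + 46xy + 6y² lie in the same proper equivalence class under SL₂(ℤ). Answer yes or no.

D₁ = -236, D₂ = -236
f: flip: (14,10,6)→(6,-10,14)
f: translate: b→2 (≡-10 mod 12), so (6,-10,14)→(6,2,10)
f: reduced (well bottom): (6,2,10) with a≤c, −a<b≤a
g: flip: (98,46,6)→(6,-46,98)
g: translate: b→2 (≡-46 mod 12), so (6,-46,98)→(6,2,10)
g: reduced (well bottom): (6,2,10) with a≤c, −a<b≤a
reduced forms (6, 2, 10) vs (6, 2, 10) ⇒ equivalent

yes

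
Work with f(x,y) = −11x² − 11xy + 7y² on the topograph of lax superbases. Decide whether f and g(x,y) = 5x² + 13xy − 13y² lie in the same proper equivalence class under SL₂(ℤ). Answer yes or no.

D₁ = 429, D₂ = 429
river cycle of f (length 6): (7, 11, -11), (-11, 11, 7), (7, 17, -5), (-5, 13, 13), (13, 13, -5), (-5, 17, 7)
river cycle of g (length 6): (-13, 13, 5), (5, 17, -7), (-7, 11, 11), (11, 11, -7), (-7, 17, 5), (5, 13, -13)
cycles differ ⇒ inequivalent

no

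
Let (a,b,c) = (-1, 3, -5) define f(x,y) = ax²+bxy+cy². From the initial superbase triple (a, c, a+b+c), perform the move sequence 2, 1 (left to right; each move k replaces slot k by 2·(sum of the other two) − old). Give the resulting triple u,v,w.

start (-1,-5,-3) = (f(1,0),f(0,1),f(1,1))
replace slot 2: 2·((-1)+(-3)) − (-5) = -3 → (-1,-3,-3)
replace slot 1: 2·((-3)+(-3)) − (-1) = -11 → (-11,-3,-3)

-11,-3,-3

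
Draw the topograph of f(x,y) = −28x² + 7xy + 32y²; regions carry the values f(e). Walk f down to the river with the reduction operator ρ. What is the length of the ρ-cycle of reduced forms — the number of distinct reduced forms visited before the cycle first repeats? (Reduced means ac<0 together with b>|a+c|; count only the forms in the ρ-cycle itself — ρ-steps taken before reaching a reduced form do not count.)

D = 3633, ⌊√D⌋ = 60
river: ρ → (32,57,-3)
river: ρ → (-3,57,32)
river: ρ → (32,7,-28)
river: ρ → (-28,49,11)
river: ρ → (11,39,-48)
river: ρ → (-48,57,2)
river: ρ → (2,59,-19)
river: ρ → (-19,55,8)
river: ρ → (8,57,-12)
river: ρ → (-12,39,44)
river: ρ → (44,49,-7)
river: ρ → (-7,49,44)
river: ρ → (44,39,-12)
river: ρ → (-12,57,8)
river: ρ → (8,55,-19)
river: ρ → (-19,59,2)
river: ρ → (2,57,-48)
river: ρ → (-48,39,11)
river: ρ → (11,49,-28)
river: ρ → (-28,7,32)
ρ-cycle length = 20 (tail of 0 descent steps not counted)

20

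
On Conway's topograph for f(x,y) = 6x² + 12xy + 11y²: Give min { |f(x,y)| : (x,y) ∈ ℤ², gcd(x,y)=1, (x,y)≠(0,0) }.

translate: b→0 (≡12 mod 12), so (6,12,11)→(6,0,5)
flip: (6,0,5)→(5,0,6)
reduced (well bottom): (5,0,6) with a≤c, −a<b≤a
well minimum = a = 5

5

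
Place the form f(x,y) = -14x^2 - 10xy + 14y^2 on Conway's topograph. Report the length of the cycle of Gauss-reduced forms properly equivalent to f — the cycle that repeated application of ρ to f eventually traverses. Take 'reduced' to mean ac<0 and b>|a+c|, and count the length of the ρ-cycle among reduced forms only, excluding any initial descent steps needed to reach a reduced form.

D = 884, ⌊√D⌋ = 29
descent: ρ → (14,10,-14)  [lands on river]
river: ρ → (-14,18,10)
river: ρ → (10,22,-10)
river: ρ → (-10,18,14)
ρ-cycle length = 4 (tail of 1 descent step not counted)

4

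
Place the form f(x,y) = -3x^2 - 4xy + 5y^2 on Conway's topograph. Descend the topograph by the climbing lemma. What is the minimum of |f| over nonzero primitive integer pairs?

descent: ρ → (5,4,-3)  [lands on river]
river: ρ → (-3,8,1)
river: ρ → (1,8,-3)
river: ρ → (-3,4,5)
river: ρ → (5,6,-2)
river: ρ → (-2,6,5)
closes: descent 1, river 6
min |a| on river = 1

1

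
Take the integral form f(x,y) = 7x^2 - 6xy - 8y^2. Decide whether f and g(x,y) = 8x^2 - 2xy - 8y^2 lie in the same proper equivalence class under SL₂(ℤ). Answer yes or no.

D₁ = 260, D₂ = 260
river cycle of f (length 10): (-8, 6, 7), (7, 8, -7), (-7, 6, 8), (8, 10, -5), (-5, 10, 8), (8, 6, -7), (-7, 8, 7), (7, 6, -8), (-8, 10, 5), (5, 10, -8)
river cycle of g (length 6): (-8, 2, 8), (8, 14, -2), (-2, 14, 8), (8, 2, -8), (-8, 14, 2), (2, 14, -8)
cycles differ ⇒ inequivalent

no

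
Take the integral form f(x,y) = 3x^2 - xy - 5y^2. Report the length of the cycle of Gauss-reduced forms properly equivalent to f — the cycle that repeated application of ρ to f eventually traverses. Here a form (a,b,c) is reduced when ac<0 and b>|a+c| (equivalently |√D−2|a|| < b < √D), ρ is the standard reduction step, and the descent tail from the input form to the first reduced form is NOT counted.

D = 61, ⌊√D⌋ = 7
descent: ρ → (-5,1,3)
descent: ρ → (3,5,-3)  [lands on river]
river: ρ → (-3,7,1)
river: ρ → (1,7,-3)
river: ρ → (-3,5,3)
river: ρ → (3,7,-1)
river: ρ → (-1,7,3)
ρ-cycle length = 6 (tail of 2 descent steps not counted)

6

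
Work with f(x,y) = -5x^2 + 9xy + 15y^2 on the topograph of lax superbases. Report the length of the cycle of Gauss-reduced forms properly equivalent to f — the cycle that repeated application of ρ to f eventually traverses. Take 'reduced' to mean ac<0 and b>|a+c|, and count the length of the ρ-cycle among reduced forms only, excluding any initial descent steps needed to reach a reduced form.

D = 381, ⌊√D⌋ = 19
descent: ρ → (15,-9,-5)
descent: ρ → (-5,19,1)  [lands on river]
river: ρ → (1,19,-5)
river: ρ → (-5,11,13)
river: ρ → (13,15,-3)
river: ρ → (-3,15,13)
river: ρ → (13,11,-5)
ρ-cycle length = 6 (tail of 2 descent steps not counted)

6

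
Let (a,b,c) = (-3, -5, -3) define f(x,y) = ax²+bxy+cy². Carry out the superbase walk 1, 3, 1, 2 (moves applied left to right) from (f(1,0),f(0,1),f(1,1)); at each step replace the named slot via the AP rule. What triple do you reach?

start (-3,-3,-11) = (f(1,0),f(0,1),f(1,1))
replace slot 1: 2·((-3)+(-11)) − (-3) = -25 → (-25,-3,-11)
replace slot 3: 2·((-25)+(-3)) − (-11) = -45 → (-25,-3,-45)
replace slot 1: 2·((-3)+(-45)) − (-25) = -71 → (-71,-3,-45)
replace slot 2: 2·((-71)+(-45)) − (-3) = -229 → (-71,-229,-45)

-71,-229,-45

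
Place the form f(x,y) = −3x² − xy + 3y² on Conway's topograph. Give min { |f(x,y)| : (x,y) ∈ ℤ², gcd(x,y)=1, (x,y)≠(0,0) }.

descent: ρ → (3,1,-3)  [lands on river]
river: ρ → (-3,5,1)
river: ρ → (1,5,-3)
river: ρ → (-3,1,3)
river: ρ → (3,5,-1)
river: ρ → (-1,5,3)
closes: descent 1, river 6
min |a| on river = 1

1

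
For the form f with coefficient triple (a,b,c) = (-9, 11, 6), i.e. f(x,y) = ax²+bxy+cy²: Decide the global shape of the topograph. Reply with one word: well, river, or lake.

D = b²−4ac = 11² − 4·(-9)·6 = 337
D > 0 non-square ⇒ indefinite ⇒ periodic river

river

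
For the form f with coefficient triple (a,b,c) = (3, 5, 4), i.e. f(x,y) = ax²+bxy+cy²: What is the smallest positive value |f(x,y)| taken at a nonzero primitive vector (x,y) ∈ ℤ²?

translate: b→-1 (≡5 mod 6), so (3,5,4)→(3,-1,2)
flip: (3,-1,2)→(2,1,3)
reduced (well bottom): (2,1,3) with a≤c, −a<b≤a
well minimum = a = 2

2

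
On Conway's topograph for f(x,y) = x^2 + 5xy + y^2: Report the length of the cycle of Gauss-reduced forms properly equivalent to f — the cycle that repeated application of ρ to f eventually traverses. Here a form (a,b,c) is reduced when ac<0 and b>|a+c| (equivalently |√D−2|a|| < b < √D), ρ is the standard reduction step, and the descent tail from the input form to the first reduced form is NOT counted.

D = 21, ⌊√D⌋ = 4
descent: ρ → (1,3,-3)  [lands on river]
river: ρ → (-3,3,1)
ρ-cycle length = 2 (tail of 1 descent step not counted)

2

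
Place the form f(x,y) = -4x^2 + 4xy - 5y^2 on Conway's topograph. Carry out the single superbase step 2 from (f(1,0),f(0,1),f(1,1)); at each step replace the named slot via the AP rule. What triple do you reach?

start (-4,-5,-5) = (f(1,0),f(0,1),f(1,1))
replace slot 2: 2·((-4)+(-5)) − (-5) = -13 → (-4,-13,-5)

-4,-13,-5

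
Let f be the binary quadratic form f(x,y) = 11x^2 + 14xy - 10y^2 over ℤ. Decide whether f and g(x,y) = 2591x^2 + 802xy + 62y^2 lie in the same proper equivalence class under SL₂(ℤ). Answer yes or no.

D₁ = 636, D₂ = 636
river cycle of f (length 10): (-10, 6, 15), (15, 24, -1), (-1, 24, 15), (15, 6, -10), (-10, 14, 11), (11, 8, -13), (-13, 18, 6), (6, 18, -13), (-13, 8, 11), (11, 14, -10)
river cycle of g (length 10): (11, 14, -10), (-10, 6, 15), (15, 24, -1), (-1, 24, 15), (15, 6, -10), (-10, 14, 11), (11, 8, -13), (-13, 18, 6), (6, 18, -13), (-13, 8, 11)
cycles coincide ⇒ equivalent

yes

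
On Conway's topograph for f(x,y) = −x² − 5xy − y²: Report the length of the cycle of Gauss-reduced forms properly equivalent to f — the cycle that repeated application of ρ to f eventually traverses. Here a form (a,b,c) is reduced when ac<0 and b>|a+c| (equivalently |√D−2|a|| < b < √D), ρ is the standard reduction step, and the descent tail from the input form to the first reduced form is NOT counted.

D = 21, ⌊√D⌋ = 4
descent: ρ → (-1,3,3)  [lands on river]
river: ρ → (3,3,-1)
ρ-cycle length = 2 (tail of 1 descent step not counted)

2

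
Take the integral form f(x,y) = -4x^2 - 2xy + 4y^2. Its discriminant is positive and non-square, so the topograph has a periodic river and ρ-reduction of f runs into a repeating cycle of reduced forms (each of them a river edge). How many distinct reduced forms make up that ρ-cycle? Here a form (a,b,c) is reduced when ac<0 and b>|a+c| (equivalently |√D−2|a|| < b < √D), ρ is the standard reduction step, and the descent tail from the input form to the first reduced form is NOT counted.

D = 68, ⌊√D⌋ = 8
descent: ρ → (4,2,-4)  [lands on river]
river: ρ → (-4,6,2)
river: ρ → (2,6,-4)
river: ρ → (-4,2,4)
river: ρ → (4,6,-2)
river: ρ → (-2,6,4)
ρ-cycle length = 6 (tail of 1 descent step not counted)

6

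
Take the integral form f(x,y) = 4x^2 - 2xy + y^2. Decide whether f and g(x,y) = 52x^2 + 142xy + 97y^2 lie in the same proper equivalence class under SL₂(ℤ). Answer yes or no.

D₁ = -12, D₂ = -12
f: flip: (4,-2,1)→(1,2,4)
f: translate: b→0 (≡2 mod 2), so (1,2,4)→(1,0,3)
f: reduced (well bottom): (1,0,3) with a≤c, −a<b≤a
g: translate: b→38 (≡142 mod 104), so (52,142,97)→(52,38,7)
g: flip: (52,38,7)→(7,-38,52)
g: translate: b→4 (≡-38 mod 14), so (7,-38,52)→(7,4,1)
g: flip: (7,4,1)→(1,-4,7)
g: translate: b→0 (≡-4 mod 2), so (1,-4,7)→(1,0,3)
g: reduced (well bottom): (1,0,3) with a≤c, −a<b≤a
reduced forms (1, 0, 3) vs (1, 0, 3) ⇒ equivalent

yes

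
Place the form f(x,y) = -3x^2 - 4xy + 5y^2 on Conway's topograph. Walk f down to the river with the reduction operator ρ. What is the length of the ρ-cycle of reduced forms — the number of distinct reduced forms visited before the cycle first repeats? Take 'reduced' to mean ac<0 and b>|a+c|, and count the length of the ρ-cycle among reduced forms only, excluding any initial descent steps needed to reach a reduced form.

D = 76, ⌊√D⌋ = 8
descent: ρ → (5,4,-3)  [lands on river]
river: ρ → (-3,8,1)
river: ρ → (1,8,-3)
river: ρ → (-3,4,5)
river: ρ → (5,6,-2)
river: ρ → (-2,6,5)
ρ-cycle length = 6 (tail of 1 descent step not counted)

6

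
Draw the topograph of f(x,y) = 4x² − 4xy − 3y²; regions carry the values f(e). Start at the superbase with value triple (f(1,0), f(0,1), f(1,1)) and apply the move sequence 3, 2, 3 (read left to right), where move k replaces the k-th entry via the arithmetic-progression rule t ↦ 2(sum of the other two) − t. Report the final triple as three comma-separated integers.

start (4,-3,-3) = (f(1,0),f(0,1),f(1,1))
replace slot 3: 2·(4+(-3)) − (-3) = 5 → (4,-3,5)
replace slot 2: 2·(4+5) − (-3) = 21 → (4,21,5)
replace slot 3: 2·(4+21) − 5 = 45 → (4,21,45)

4,21,45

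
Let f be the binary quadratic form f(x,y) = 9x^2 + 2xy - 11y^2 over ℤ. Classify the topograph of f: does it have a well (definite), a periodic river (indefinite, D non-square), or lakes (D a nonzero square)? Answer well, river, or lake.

D = b²−4ac = 2² − 4·9·(-11) = 400
D = 20² is a perfect square ⇒ form factors over ℤ ⇒ lakes

lake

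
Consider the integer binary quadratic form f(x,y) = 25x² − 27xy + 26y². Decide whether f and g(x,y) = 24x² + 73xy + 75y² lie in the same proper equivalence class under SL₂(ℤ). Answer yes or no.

D₁ = -1871, D₂ = -1871
f: translate: b→23 (≡-27 mod 50), so (25,-27,26)→(25,23,24)
f: flip: (25,23,24)→(24,-23,25)
f: reduced (well bottom): (24,-23,25) with a≤c, −a<b≤a
g: translate: b→-23 (≡73 mod 48), so (24,73,75)→(24,-23,25)
g: reduced (well bottom): (24,-23,25) with a≤c, −a<b≤a
reduced forms (24, -23, 25) vs (24, -23, 25) ⇒ equivalent

yes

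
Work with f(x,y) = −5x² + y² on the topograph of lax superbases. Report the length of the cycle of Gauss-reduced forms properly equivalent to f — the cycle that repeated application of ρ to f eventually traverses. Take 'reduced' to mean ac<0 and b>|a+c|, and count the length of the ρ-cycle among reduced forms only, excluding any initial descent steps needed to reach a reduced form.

D = 20, ⌊√D⌋ = 4
descent: ρ → (1,4,-1)  [lands on river]
river: ρ → (-1,4,1)
ρ-cycle length = 2 (tail of 1 descent step not counted)

2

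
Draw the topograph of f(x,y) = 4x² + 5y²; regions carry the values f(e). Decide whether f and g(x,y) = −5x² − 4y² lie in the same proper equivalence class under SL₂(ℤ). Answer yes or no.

D₁ = -80, D₂ = -80
f: reduced (well bottom): (4,0,5) with a≤c, −a<b≤a
g is negative-definite; reduce −g:
−g: flip: (5,0,4)→(4,0,5)
−g: reduced (well bottom): (4,0,5) with a≤c, −a<b≤a
flip sign back: reduced form of g is (-4,0,-5)
reduced forms (4, 0, 5) vs (-4, 0, -5) ⇒ inequivalent

no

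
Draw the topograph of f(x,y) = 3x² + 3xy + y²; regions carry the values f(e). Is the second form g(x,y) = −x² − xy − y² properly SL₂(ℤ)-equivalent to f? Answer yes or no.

D₁ = -3, D₂ = -3
f: flip: (3,3,1)→(1,-3,3)
f: translate: b→1 (≡-3 mod 2), so (1,-3,3)→(1,1,1)
f: reduced (well bottom): (1,1,1) with a≤c, −a<b≤a
g is negative-definite; reduce −g:
−g: reduced (well bottom): (1,1,1) with a≤c, −a<b≤a
flip sign back: reduced form of g is (-1,-1,-1)
reduced forms (1, 1, 1) vs (-1, -1, -1) ⇒ inequivalent

no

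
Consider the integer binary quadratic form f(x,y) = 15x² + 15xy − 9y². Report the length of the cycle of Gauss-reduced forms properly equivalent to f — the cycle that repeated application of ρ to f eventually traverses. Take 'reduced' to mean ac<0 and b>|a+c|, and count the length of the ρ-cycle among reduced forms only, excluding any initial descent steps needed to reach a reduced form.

D = 765, ⌊√D⌋ = 27
river: ρ → (-9,21,9)
river: ρ → (9,15,-15)
river: ρ → (-15,15,9)
river: ρ → (9,21,-9)
river: ρ → (-9,15,15)
river: ρ → (15,15,-9)
ρ-cycle length = 6 (tail of 0 descent steps not counted)

6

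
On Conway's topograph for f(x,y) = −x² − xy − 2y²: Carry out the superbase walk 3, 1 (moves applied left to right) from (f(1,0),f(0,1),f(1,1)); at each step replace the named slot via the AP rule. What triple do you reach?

start (-1,-2,-4) = (f(1,0),f(0,1),f(1,1))
replace slot 3: 2·((-1)+(-2)) − (-4) = -2 → (-1,-2,-2)
replace slot 1: 2·((-2)+(-2)) − (-1) = -7 → (-7,-2,-2)

-7,-2,-2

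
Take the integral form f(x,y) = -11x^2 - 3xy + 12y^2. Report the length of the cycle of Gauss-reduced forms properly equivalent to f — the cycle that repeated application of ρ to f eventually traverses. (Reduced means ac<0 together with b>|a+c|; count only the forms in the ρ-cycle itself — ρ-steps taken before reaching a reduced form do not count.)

D = 537, ⌊√D⌋ = 23
descent: ρ → (12,3,-11)  [lands on river]
river: ρ → (-11,19,4)
river: ρ → (4,21,-6)
river: ρ → (-6,15,13)
river: ρ → (13,11,-8)
river: ρ → (-8,21,3)
river: ρ → (3,21,-8)
river: ρ → (-8,11,13)
river: ρ → (13,15,-6)
river: ρ → (-6,21,4)
river: ρ → (4,19,-11)
river: ρ → (-11,3,12)
river: ρ → (12,21,-2)
river: ρ → (-2,23,1)
river: ρ → (1,23,-2)
river: ρ → (-2,21,12)
ρ-cycle length = 16 (tail of 1 descent step not counted)

16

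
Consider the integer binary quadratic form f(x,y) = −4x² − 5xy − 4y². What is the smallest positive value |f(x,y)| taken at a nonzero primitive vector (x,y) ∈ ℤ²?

translate: b→-3 (≡5 mod 8), so (4,5,4)→(4,-3,3)
flip: (4,-3,3)→(3,3,4)
reduced (well bottom): (3,3,4) with a≤c, −a<b≤a
well minimum |f| = |-3| = 3 (negative-definite)

3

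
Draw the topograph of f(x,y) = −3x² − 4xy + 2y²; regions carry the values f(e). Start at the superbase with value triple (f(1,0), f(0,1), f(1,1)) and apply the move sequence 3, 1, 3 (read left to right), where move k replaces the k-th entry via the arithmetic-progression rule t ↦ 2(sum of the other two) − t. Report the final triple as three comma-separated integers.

start (-3,2,-5) = (f(1,0),f(0,1),f(1,1))
replace slot 3: 2·((-3)+2) − (-5) = 3 → (-3,2,3)
replace slot 1: 2·(2+3) − (-3) = 13 → (13,2,3)
replace slot 3: 2·(13+2) − 3 = 27 → (13,2,27)

13,2,27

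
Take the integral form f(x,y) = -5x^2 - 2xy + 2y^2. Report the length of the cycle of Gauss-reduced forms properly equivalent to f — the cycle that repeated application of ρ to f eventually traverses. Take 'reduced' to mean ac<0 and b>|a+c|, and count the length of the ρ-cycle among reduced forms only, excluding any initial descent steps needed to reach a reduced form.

D = 44, ⌊√D⌋ = 6
descent: ρ → (2,6,-1)  [lands on river]
river: ρ → (-1,6,2)
ρ-cycle length = 2 (tail of 1 descent step not counted)

2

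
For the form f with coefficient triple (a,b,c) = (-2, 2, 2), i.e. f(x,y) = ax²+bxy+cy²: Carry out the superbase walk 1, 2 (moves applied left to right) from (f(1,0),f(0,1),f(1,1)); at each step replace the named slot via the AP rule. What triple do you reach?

start (-2,2,2) = (f(1,0),f(0,1),f(1,1))
replace slot 1: 2·(2+2) − (-2) = 10 → (10,2,2)
replace slot 2: 2·(10+2) − 2 = 22 → (10,22,2)

10,22,2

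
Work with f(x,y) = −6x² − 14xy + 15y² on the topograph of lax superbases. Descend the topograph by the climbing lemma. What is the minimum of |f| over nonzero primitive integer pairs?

descent: ρ → (15,14,-6)  [lands on river]
river: ρ → (-6,22,3)
river: ρ → (3,20,-13)
river: ρ → (-13,6,10)
river: ρ → (10,14,-9)
river: ρ → (-9,22,2)
river: ρ → (2,22,-9)
river: ρ → (-9,14,10)
river: ρ → (10,6,-13)
river: ρ → (-13,20,3)
river: ρ → (3,22,-6)
river: ρ → (-6,14,15)
river: ρ → (15,16,-5)
river: ρ → (-5,14,18)
river: ρ → (18,22,-1)
river: ρ → (-1,22,18)
river: ρ → (18,14,-5)
river: ρ → (-5,16,15)
closes: descent 1, river 18
min |a| on river = 1

1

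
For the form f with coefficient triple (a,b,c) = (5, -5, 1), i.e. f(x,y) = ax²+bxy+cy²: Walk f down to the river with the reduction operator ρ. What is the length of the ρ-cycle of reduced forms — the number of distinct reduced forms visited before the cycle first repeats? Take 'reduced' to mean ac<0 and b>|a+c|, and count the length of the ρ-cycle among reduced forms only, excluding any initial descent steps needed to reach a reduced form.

D = 5, ⌊√D⌋ = 2
descent: ρ → (1,1,-1)  [lands on river]
river: ρ → (-1,1,1)
ρ-cycle length = 2 (tail of 1 descent step not counted)

2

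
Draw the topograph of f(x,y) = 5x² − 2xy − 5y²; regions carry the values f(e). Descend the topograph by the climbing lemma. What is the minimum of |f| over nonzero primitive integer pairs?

descent: ρ → (-5,2,5)  [lands on river]
river: ρ → (5,8,-2)
river: ρ → (-2,8,5)
river: ρ → (5,2,-5)
river: ρ → (-5,8,2)
river: ρ → (2,8,-5)
closes: descent 1, river 6
min |a| on river = 2

2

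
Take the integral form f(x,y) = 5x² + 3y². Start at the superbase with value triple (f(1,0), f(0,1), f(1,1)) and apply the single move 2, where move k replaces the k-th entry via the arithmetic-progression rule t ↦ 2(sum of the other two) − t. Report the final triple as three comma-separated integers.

start (5,3,8) = (f(1,0),f(0,1),f(1,1))
replace slot 2: 2·(5+8) − 3 = 23 → (5,23,8)

5,23,8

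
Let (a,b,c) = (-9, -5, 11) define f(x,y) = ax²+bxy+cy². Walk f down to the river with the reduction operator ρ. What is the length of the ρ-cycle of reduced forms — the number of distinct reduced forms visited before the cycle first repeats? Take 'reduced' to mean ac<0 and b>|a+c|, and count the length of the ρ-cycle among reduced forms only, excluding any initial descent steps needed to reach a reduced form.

D = 421, ⌊√D⌋ = 20
descent: ρ → (11,5,-9)  [lands on river]
river: ρ → (-9,13,7)
river: ρ → (7,15,-7)
river: ρ → (-7,13,9)
river: ρ → (9,5,-11)
river: ρ → (-11,17,3)
river: ρ → (3,19,-5)
river: ρ → (-5,11,15)
river: ρ → (15,19,-1)
river: ρ → (-1,19,15)
river: ρ → (15,11,-5)
river: ρ → (-5,19,3)
river: ρ → (3,17,-11)
river: ρ → (-11,5,9)
river: ρ → (9,13,-7)
river: ρ → (-7,15,7)
river: ρ → (7,13,-9)
river: ρ → (-9,5,11)
river: ρ → (11,17,-3)
river: ρ → (-3,19,5)
river: ρ → (5,11,-15)
river: ρ → (-15,19,1)
river: ρ → (1,19,-15)
river: ρ → (-15,11,5)
river: ρ → (5,19,-3)
river: ρ → (-3,17,11)
ρ-cycle length = 26 (tail of 1 descent step not counted)

26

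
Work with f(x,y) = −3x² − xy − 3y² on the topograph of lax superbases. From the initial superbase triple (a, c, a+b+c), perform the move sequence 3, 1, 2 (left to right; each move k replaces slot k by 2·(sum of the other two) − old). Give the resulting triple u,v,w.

start (-3,-3,-7) = (f(1,0),f(0,1),f(1,1))
replace slot 3: 2·((-3)+(-3)) − (-7) = -5 → (-3,-3,-5)
replace slot 1: 2·((-3)+(-5)) − (-3) = -13 → (-13,-3,-5)
replace slot 2: 2·((-13)+(-5)) − (-3) = -33 → (-13,-33,-5)

-13,-33,-5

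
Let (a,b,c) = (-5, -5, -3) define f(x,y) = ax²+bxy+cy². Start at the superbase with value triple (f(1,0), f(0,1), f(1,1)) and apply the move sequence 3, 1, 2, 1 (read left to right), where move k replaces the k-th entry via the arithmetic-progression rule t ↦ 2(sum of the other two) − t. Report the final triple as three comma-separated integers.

start (-5,-3,-13) = (f(1,0),f(0,1),f(1,1))
replace slot 3: 2·((-5)+(-3)) − (-13) = -3 → (-5,-3,-3)
replace slot 1: 2·((-3)+(-3)) − (-5) = -7 → (-7,-3,-3)
replace slot 2: 2·((-7)+(-3)) − (-3) = -17 → (-7,-17,-3)
replace slot 1: 2·((-17)+(-3)) − (-7) = -33 → (-33,-17,-3)

-33,-17,-3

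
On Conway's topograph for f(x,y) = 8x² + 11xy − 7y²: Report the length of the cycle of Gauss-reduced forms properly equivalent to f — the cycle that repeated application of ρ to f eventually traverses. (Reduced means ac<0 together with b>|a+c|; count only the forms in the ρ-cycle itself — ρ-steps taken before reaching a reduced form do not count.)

D = 345, ⌊√D⌋ = 18
river: ρ → (-7,17,2)
river: ρ → (2,15,-15)
river: ρ → (-15,15,2)
river: ρ → (2,17,-7)
river: ρ → (-7,11,8)
river: ρ → (8,5,-10)
river: ρ → (-10,15,3)
river: ρ → (3,15,-10)
river: ρ → (-10,5,8)
river: ρ → (8,11,-7)
ρ-cycle length = 10 (tail of 0 descent steps not counted)

10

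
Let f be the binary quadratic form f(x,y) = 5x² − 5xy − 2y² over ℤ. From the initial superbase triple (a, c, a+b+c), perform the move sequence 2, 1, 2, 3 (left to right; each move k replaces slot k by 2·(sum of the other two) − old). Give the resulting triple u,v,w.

start (5,-2,-2) = (f(1,0),f(0,1),f(1,1))
replace slot 2: 2·(5+(-2)) − (-2) = 8 → (5,8,-2)
replace slot 1: 2·(8+(-2)) − 5 = 7 → (7,8,-2)
replace slot 2: 2·(7+(-2)) − 8 = 2 → (7,2,-2)
replace slot 3: 2·(7+2) − (-2) = 20 → (7,2,20)

7,2,20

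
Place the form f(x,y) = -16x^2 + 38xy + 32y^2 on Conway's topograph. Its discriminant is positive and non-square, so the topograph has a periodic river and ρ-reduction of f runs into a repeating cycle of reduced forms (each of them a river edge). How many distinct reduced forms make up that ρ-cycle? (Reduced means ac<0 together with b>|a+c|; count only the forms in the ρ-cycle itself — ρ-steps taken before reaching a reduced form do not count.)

D = 3492, ⌊√D⌋ = 59
river: ρ → (32,26,-22)
river: ρ → (-22,18,36)
river: ρ → (36,54,-4)
river: ρ → (-4,58,8)
river: ρ → (8,54,-18)
river: ρ → (-18,54,8)
river: ρ → (8,58,-4)
river: ρ → (-4,54,36)
river: ρ → (36,18,-22)
river: ρ → (-22,26,32)
river: ρ → (32,38,-16)
river: ρ → (-16,58,2)
river: ρ → (2,58,-16)
river: ρ → (-16,38,32)
ρ-cycle length = 14 (tail of 0 descent steps not counted)

14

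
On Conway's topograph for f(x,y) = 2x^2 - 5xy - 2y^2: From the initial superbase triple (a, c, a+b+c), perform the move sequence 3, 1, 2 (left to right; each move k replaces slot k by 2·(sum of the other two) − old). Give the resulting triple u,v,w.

start (2,-2,-5) = (f(1,0),f(0,1),f(1,1))
replace slot 3: 2·(2+(-2)) − (-5) = 5 → (2,-2,5)
replace slot 1: 2·((-2)+5) − 2 = 4 → (4,-2,5)
replace slot 2: 2·(4+5) − (-2) = 20 → (4,20,5)

4,20,5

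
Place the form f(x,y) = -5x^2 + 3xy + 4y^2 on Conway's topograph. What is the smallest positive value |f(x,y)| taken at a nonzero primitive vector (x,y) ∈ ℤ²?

river: ρ → (4,5,-4)
river: ρ → (-4,3,5)
river: ρ → (5,7,-2)
river: ρ → (-2,9,1)
river: ρ → (1,9,-2)
river: ρ → (-2,7,5)
river: ρ → (5,3,-4)
river: ρ → (-4,5,4)
river: ρ → (4,3,-5)
river: ρ → (-5,7,2)
river: ρ → (2,9,-1)
river: ρ → (-1,9,2)
river: ρ → (2,7,-5)
river: ρ → (-5,3,4)
closes: descent 0, river 14
min |a| on river = 1

1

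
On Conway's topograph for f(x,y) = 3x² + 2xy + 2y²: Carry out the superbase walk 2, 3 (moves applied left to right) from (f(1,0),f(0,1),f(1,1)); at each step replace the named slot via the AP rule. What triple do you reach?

start (3,2,7) = (f(1,0),f(0,1),f(1,1))
replace slot 2: 2·(3+7) − 2 = 18 → (3,18,7)
replace slot 3: 2·(3+18) − 7 = 35 → (3,18,35)

3,18,35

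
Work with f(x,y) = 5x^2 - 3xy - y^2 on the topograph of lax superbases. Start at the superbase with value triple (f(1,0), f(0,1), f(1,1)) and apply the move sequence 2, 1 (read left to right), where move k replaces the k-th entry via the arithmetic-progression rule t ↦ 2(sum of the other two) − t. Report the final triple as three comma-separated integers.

start (5,-1,1) = (f(1,0),f(0,1),f(1,1))
replace slot 2: 2·(5+1) − (-1) = 13 → (5,13,1)
replace slot 1: 2·(13+1) − 5 = 23 → (23,13,1)

23,13,1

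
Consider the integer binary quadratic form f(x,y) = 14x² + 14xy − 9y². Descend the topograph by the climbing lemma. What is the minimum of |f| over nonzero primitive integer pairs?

river: ρ → (-9,22,6)
river: ρ → (6,26,-1)
river: ρ → (-1,26,6)
river: ρ → (6,22,-9)
river: ρ → (-9,14,14)
river: ρ → (14,14,-9)
closes: descent 0, river 6
min |a| on river = 1

1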